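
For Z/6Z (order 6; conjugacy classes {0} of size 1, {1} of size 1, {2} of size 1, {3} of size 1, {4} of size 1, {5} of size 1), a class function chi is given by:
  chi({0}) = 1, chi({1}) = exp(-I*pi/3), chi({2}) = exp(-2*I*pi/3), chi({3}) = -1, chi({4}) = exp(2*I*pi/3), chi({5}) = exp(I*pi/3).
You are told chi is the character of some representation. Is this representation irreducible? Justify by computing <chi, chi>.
Irreducible: <chi, chi> = 1.

Why: <chi, chi> = (1/|G|) sum_C |C| * |chi(C)|^2 = (1/6)[1*|1|^2 + 1*|exp(-I*pi/3)|^2 + 1*|exp(-2*I*pi/3)|^2 + 1*|-1|^2 + 1*|exp(2*I*pi/3)|^2 + 1*|exp(I*pi/3)|^2]
  = (1/6)[(1) + (1) + (1) + (1) + (1) + (1)] = 6/6 = 1.
(Exp terms are combined using exp(i*s)*conj(exp(i*t)) = exp(i*(s-t)), and sums of them are collapsed using the identity that for every m > 1 the m distinct m-th roots of unity sum to 0, e.g. 1 + exp(2*I*pi/3) + exp(-2*I*pi/3) = 0.)
A character is irreducible iff <chi, chi> = 1, so this representation is irreducible.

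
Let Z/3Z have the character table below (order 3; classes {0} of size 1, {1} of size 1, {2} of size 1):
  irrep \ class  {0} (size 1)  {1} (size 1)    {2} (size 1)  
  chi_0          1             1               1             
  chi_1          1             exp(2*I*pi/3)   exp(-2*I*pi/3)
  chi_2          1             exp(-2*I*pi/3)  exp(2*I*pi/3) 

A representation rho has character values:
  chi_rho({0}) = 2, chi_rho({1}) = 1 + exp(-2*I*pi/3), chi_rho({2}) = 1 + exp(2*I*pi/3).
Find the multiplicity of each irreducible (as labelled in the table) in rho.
Multiplicities: chi_0: 1, chi_1: 0, chi_2: 1.

Solution. Use <chi_rho, chi> = (1/|G|) sum_C |C| * chi_rho(C) * conj(chi(C)) with |G| = 3 for each irreducible chi in the table:
  <chi_rho, chi_0> = (1/3)[1*(2)*conj(1) + 1*(1 + exp(-2*I*pi/3))*conj(1) + 1*(1 + exp(2*I*pi/3))*conj(1)]
      = (1/3)[(2) + (1 + exp(-2*I*pi/3)) + (1 + exp(2*I*pi/3))] = 3/3 = 1
  <chi_rho, chi_1> = (1/3)[1*(2)*conj(1) + 1*(1 + exp(-2*I*pi/3))*conj(exp(2*I*pi/3)) + 1*(1 + exp(2*I*pi/3))*conj(exp(-2*I*pi/3))]
      = (1/3)[(2) + (-1) + (-1)] = 0/3 = 0
  <chi_rho, chi_2> = (1/3)[1*(2)*conj(1) + 1*(1 + exp(-2*I*pi/3))*conj(exp(-2*I*pi/3)) + 1*(1 + exp(2*I*pi/3))*conj(exp(2*I*pi/3))]
      = (1/3)[(2) + (1 + exp(2*I*pi/3)) + (1 + exp(-2*I*pi/3))] = 3/3 = 1
(Exp terms are combined using exp(i*s)*conj(exp(i*t)) = exp(i*(s-t)), and sums of them are collapsed using the identity that for every m > 1 the m distinct m-th roots of unity sum to 0, e.g. 1 + exp(2*I*pi/3) + exp(-2*I*pi/3) = 0.)
Dimension check: dim(rho) = sum (mult * dim) = 1*1 + 0*1 + 1*1 = 2 = chi_rho(e) = 2.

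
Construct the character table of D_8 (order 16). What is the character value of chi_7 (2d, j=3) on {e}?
Conjugacy classes: {e} of size 1, {r^4} of size 1, {r^1, r^7} of size 2, {r^2, r^6} of size 2, {r^3, r^5} of size 2, {s, sr^2, ...} of size 4, {sr, sr^3, ...} of size 4.
Character table:
  irrep \ class              {e} (size 1)  {r^4} (size 1)  {r^1, r^7} (size 2)  {r^2, r^6} (size 2)  {r^3, r^5} (size 2)  {s, sr^2, ...} (size 4)  {sr, sr^3, ...} (size 4)
  chi_1 (triv)               1             1               1                    1                    1                    1                        1                       
  chi_2 (sign: r->1, s->-1)  1             1               1                    1                    1                    -1                       -1                      
  chi_3 (r->-1, s->1)        1             1               -1                   1                    -1                   1                        -1                      
  chi_4 (r->-1, s->-1)       1             1               -1                   1                    -1                   -1                       1                       
  chi_5 (2d, j=1)            2             -2              sqrt(2)              0                    -sqrt(2)             0                        0                       
  chi_6 (2d, j=2)            2             2               0                    -2                   0                    0                        0                       
  chi_7 (2d, j=3)            2             -2              -sqrt(2)             0                    sqrt(2)              0                        0                       

Spot check: chi_7 (2d, j=3) on {e} = 2.

Proof sketch: D_8 has order 2*8 = 16 with 7 conjugacy classes, hence 7 irreducibles. Sum of squared dims 1 + 1 + 1 + 1 + 4 + 4 + 4 = 16 = |G|. Linear characters come from the abelianisation; the 2-dimensional irreps have character r^k -> 2*cos(2*pi*j*k/8), reflections -> 0.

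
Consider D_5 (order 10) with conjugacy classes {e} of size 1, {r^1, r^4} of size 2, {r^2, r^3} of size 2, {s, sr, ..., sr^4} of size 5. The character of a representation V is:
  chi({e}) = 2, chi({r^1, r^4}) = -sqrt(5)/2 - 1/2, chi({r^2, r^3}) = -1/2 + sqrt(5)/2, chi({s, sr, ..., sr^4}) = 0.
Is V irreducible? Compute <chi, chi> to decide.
Irreducible: <chi, chi> = 1.

Details: <chi, chi> = (1/|G|) sum_C |C| * |chi(C)|^2 = (1/10)[1*|2|^2 + 2*|-sqrt(5)/2 - 1/2|^2 + 2*|-1/2 + sqrt(5)/2|^2 + 5*|0|^2]
  = (1/10)[(4) + (sqrt(5) + 3) + (3 - sqrt(5)) + (0)] = 10/10 = 1.
A character is irreducible iff <chi, chi> = 1, so this representation is irreducible.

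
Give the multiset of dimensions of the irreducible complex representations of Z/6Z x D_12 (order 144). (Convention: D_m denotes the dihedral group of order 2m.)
Dimensions: 1, 1, 1, 1, 1, 1, 1, 1, 1, 1, 1, 1, 1, 1, 1, 1, 1, 1, 1, 1, 1, 1, 1, 1, 2, 2, 2, 2, 2, 2, 2, 2, 2, 2, 2, 2, 2, 2, 2, 2, 2, 2, 2, 2, 2, 2, 2, 2, 2, 2, 2, 2, 2, 2

Working: There are 54 irreducibles (= number of conjugacy classes). Their dimensions d_i satisfy sum d_i^2 = |G| = 144: 1 + 1 + 1 + 1 + 1 + 1 + 1 + 1 + 1 + 1 + 1 + 1 + 1 + 1 + 1 + 1 + 1 + 1 + 1 + 1 + 1 + 1 + 1 + 1 + 4 + 4 + 4 + 4 + 4 + 4 + 4 + 4 + 4 + 4 + 4 + 4 + 4 + 4 + 4 + 4 + 4 + 4 + 4 + 4 + 4 + 4 + 4 + 4 + 4 + 4 + 4 + 4 + 4 + 4 = 144. (For the product with Z/6Z: each of the 6 1-dim characters of Z/6Z tensors with each irrep of D_12, giving 6 copies of each D_12-dimension.)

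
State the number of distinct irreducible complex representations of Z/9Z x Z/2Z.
18

Proof sketch: The number of irreducible complex representations of a finite group equals its number of conjugacy classes. Z/9Z x Z/2Z is abelian of order 18, so every element is its own conjugacy class: 18 classes, so Z/9Z x Z/2Z (order 18) has exactly 18 irreducible complex representations.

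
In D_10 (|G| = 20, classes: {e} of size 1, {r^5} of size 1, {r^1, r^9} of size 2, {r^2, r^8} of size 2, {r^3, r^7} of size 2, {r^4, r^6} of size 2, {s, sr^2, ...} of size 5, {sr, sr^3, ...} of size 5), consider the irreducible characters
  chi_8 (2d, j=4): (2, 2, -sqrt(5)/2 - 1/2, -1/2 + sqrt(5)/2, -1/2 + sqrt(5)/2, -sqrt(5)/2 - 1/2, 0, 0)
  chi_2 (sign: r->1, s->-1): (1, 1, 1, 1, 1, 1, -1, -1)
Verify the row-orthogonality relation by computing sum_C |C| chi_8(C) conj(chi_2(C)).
Sum = 0; so <chi_8, chi_2> = 0 (distinct irreducibles are orthogonal).

Working: Compute term by term over conjugacy classes (|C| * chi_8(C) * conj(chi_2(C))):
  1*(2)*conj(1) + 1*(2)*conj(1) + 2*(-sqrt(5)/2 - 1/2)*conj(1) + 2*(-1/2 + sqrt(5)/2)*conj(1) + 2*(-1/2 + sqrt(5)/2)*conj(1) + 2*(-sqrt(5)/2 - 1/2)*conj(1) + 5*(0)*conj(-1) + 5*(0)*conj(-1)
  = (2) + (2) + (-sqrt(5) - 1) + (-1 + sqrt(5)) + (-1 + sqrt(5)) + (-sqrt(5) - 1) + (0) + (0)
  = 0.
Dividing by |G| = 20 gives 0/20 = 0, matching the row-orthogonality relation <chi_8, chi_2> = [chi_8 = chi_2].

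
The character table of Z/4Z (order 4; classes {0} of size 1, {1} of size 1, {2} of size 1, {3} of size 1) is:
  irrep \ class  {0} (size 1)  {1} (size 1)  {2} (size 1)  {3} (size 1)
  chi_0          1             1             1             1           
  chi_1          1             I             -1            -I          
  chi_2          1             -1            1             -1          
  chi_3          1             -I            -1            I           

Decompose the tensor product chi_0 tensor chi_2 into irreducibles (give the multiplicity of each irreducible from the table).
chi_0 tensor chi_2 = chi_2 (all other irreducibles have multiplicity 0).

Derivation: The character of a tensor product is the pointwise product (chi_0 * chi_2)(C) = chi_0(C) * chi_2(C):
  {0}: (1)*(1), {1}: (1)*(-1), {2}: (1)*(1), {3}: (1)*(-1)
so (chi_0 * chi_2) takes values
  {0} -> 1, {1} -> -1, {2} -> 1, {3} -> -1.
Now take the inner product of this character with each irreducible chi from the table, <chi_0*chi_2, chi> = (1/4) sum_C |C| (chi_0*chi_2)(C) conj(chi(C)):
  <chi_0*chi_2, chi_0> = (1/4)[1*(1)*conj(1) + 1*(-1)*conj(1) + 1*(1)*conj(1) + 1*(-1)*conj(1)]
      = (1/4)[(1) + (-1) + (1) + (-1)] = 0/4 = 0
  <chi_0*chi_2, chi_1> = (1/4)[1*(1)*conj(1) + 1*(-1)*conj(I) + 1*(1)*conj(-1) + 1*(-1)*conj(-I)]
      = (1/4)[(1) + (I) + (-1) + (-I)] = 0/4 = 0
  <chi_0*chi_2, chi_2> = (1/4)[1*(1)*conj(1) + 1*(-1)*conj(-1) + 1*(1)*conj(1) + 1*(-1)*conj(-1)]
      = (1/4)[(1) + (1) + (1) + (1)] = 4/4 = 1
  <chi_0*chi_2, chi_3> = (1/4)[1*(1)*conj(1) + 1*(-1)*conj(-I) + 1*(1)*conj(-1) + 1*(-1)*conj(I)]
      = (1/4)[(1) + (-I) + (-1) + (I)] = 0/4 = 0
(Exp terms are combined using exp(i*s)*conj(exp(i*t)) = exp(i*(s-t)), and sums of them are collapsed using the identity that for every m > 1 the m distinct m-th roots of unity sum to 0, e.g. 1 + exp(2*I*pi/3) + exp(-2*I*pi/3) = 0.)
Hence the multiplicities are chi_2: 1. Dimension check: dim(chi_0)*dim(chi_2) = 1*1 = 1 and sum (mult * dim) = 1*1 = 1.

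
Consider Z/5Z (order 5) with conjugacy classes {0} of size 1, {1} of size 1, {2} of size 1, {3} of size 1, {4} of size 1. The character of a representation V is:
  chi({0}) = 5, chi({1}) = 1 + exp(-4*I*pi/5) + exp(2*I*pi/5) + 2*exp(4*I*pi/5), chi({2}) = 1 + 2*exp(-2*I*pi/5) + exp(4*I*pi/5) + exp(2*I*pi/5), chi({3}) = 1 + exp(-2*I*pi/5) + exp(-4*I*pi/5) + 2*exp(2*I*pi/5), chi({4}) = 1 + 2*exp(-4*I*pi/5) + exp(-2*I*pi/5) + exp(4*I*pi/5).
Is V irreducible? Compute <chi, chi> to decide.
Not irreducible (reducible): <chi, chi> = 7 > 1.

<chi, chi> = (1/|G|) sum_C |C| * |chi(C)|^2 = (1/5)[1*|5|^2 + 1*|1 + exp(-4*I*pi/5) + exp(2*I*pi/5) + 2*exp(4*I*pi/5)|^2 + 1*|1 + 2*exp(-2*I*pi/5) + exp(4*I*pi/5) + exp(2*I*pi/5)|^2 + 1*|1 + exp(-2*I*pi/5) + exp(-4*I*pi/5) + 2*exp(2*I*pi/5)|^2 + 1*|1 + 2*exp(-4*I*pi/5) + exp(-2*I*pi/5) + exp(4*I*pi/5)|^2]
  = (1/5)[(25) + (7 + 5*exp(-2*I*pi/5) + 4*exp(-4*I*pi/5) + 4*exp(4*I*pi/5) + 5*exp(2*I*pi/5)) + (7 + 4*exp(-2*I*pi/5) + 5*exp(-4*I*pi/5) + 5*exp(4*I*pi/5) + 4*exp(2*I*pi/5)) + (7 + 4*exp(-2*I*pi/5) + 5*exp(-4*I*pi/5) + 5*exp(4*I*pi/5) + 4*exp(2*I*pi/5)) + (7 + 5*exp(-2*I*pi/5) + 4*exp(-4*I*pi/5) + 4*exp(4*I*pi/5) + 5*exp(2*I*pi/5))] = 35/5 = 7.
(Exp terms are combined using exp(i*s)*conj(exp(i*t)) = exp(i*(s-t)), and sums of them are collapsed using the identity that for every m > 1 the m distinct m-th roots of unity sum to 0, e.g. 1 + exp(2*I*pi/3) + exp(-2*I*pi/3) = 0.)
A character is irreducible iff <chi, chi> = 1, so this representation is reducible.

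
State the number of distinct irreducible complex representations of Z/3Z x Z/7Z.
21

Proof sketch: The number of irreducible complex representations of a finite group equals its number of conjugacy classes. Z/3Z x Z/7Z is abelian of order 21, so every element is its own conjugacy class: 21 classes, so Z/3Z x Z/7Z (order 21) has exactly 21 irreducible complex representations.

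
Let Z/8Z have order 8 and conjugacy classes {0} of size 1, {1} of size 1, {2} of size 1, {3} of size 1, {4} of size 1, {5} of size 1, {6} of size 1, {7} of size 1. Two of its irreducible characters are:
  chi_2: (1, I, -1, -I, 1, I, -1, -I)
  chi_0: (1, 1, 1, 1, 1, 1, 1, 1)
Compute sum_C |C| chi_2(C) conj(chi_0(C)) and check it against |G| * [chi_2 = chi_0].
Sum = 0; so <chi_2, chi_0> = 0 (distinct irreducibles are orthogonal).

Derivation: Compute term by term over conjugacy classes (|C| * chi_2(C) * conj(chi_0(C))):
  1*(1)*conj(1) + 1*(I)*conj(1) + 1*(-1)*conj(1) + 1*(-I)*conj(1) + 1*(1)*conj(1) + 1*(I)*conj(1) + 1*(-1)*conj(1) + 1*(-I)*conj(1)
  = (1) + (I) + (-1) + (-I) + (1) + (I) + (-1) + (-I)
  = 0.
(Exp terms are combined using exp(i*s)*conj(exp(i*t)) = exp(i*(s-t)), and sums of them are collapsed using the identity that for every m > 1 the m distinct m-th roots of unity sum to 0, e.g. 1 + exp(2*I*pi/3) + exp(-2*I*pi/3) = 0.)
Dividing by |G| = 8 gives 0/8 = 0, matching the row-orthogonality relation <chi_2, chi_0> = [chi_2 = chi_0].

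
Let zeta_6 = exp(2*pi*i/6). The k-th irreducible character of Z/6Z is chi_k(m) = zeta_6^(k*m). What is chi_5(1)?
chi_5(1) = zeta_6^5 = exp(-I*pi/3)

Derivation: chi_5(1) = zeta_6^(5*1) = zeta_6^5. Since zeta_6^6 = 1, this equals zeta_6^5 = exp(2*pi*i*5/6) = exp(-I*pi/3).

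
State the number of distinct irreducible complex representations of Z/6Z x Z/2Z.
12

Details: The number of irreducible complex representations of a finite group equals its number of conjugacy classes. Z/6Z x Z/2Z is abelian of order 12, so every element is its own conjugacy class: 12 classes, so Z/6Z x Z/2Z (order 12) has exactly 12 irreducible complex representations.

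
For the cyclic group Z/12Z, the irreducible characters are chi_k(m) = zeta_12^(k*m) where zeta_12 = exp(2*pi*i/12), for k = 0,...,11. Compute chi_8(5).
chi_8(5) = zeta_12^40 = exp(2*I*pi/3)

Derivation: chi_8(5) = zeta_12^(8*5) = zeta_12^40. Since zeta_12^12 = 1, this equals zeta_12^4 = exp(2*pi*i*4/12) = exp(2*I*pi/3).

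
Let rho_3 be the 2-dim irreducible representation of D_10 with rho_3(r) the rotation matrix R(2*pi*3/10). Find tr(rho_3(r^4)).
chi_{rho_3}(r^4) = 2*cos(2*pi*3*4/10) = -1/2 + sqrt(5)/2

Solution. rho_3(r^4) is rotation by angle 2*pi*3*4/10, whose trace is 2*cos(2*pi*3*4/10) = -1/2 + sqrt(5)/2.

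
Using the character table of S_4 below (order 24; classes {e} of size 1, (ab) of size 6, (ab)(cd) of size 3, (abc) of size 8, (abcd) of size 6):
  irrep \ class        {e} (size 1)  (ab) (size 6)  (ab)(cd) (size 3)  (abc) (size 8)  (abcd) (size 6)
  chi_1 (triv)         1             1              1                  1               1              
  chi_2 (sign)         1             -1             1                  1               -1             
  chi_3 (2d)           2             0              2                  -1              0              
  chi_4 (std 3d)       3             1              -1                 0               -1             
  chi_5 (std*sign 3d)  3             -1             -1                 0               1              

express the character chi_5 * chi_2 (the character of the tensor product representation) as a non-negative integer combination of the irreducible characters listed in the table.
chi_5 tensor chi_2 = chi_4 (all other irreducibles have multiplicity 0).

Details: The character of a tensor product is the pointwise product (chi_5 * chi_2)(C) = chi_5(C) * chi_2(C):
  {e}: (3)*(1), (ab): (-1)*(-1), (ab)(cd): (-1)*(1), (abc): (0)*(1), (abcd): (1)*(-1)
so (chi_5 * chi_2) takes values
  {e} -> 3, (ab) -> 1, (ab)(cd) -> -1, (abc) -> 0, (abcd) -> -1.
Now take the inner product of this character with each irreducible chi from the table, <chi_5*chi_2, chi> = (1/24) sum_C |C| (chi_5*chi_2)(C) conj(chi(C)):
  <chi_5*chi_2, chi_1> = (1/24)[1*(3)*conj(1) + 6*(1)*conj(1) + 3*(-1)*conj(1) + 8*(0)*conj(1) + 6*(-1)*conj(1)]
      = (1/24)[(3) + (6) + (-3) + (0) + (-6)] = 0/24 = 0
  <chi_5*chi_2, chi_2> = (1/24)[1*(3)*conj(1) + 6*(1)*conj(-1) + 3*(-1)*conj(1) + 8*(0)*conj(1) + 6*(-1)*conj(-1)]
      = (1/24)[(3) + (-6) + (-3) + (0) + (6)] = 0/24 = 0
  <chi_5*chi_2, chi_3> = (1/24)[1*(3)*conj(2) + 6*(1)*conj(0) + 3*(-1)*conj(2) + 8*(0)*conj(-1) + 6*(-1)*conj(0)]
      = (1/24)[(6) + (0) + (-6) + (0) + (0)] = 0/24 = 0
  <chi_5*chi_2, chi_4> = (1/24)[1*(3)*conj(3) + 6*(1)*conj(1) + 3*(-1)*conj(-1) + 8*(0)*conj(0) + 6*(-1)*conj(-1)]
      = (1/24)[(9) + (6) + (3) + (0) + (6)] = 24/24 = 1
  <chi_5*chi_2, chi_5> = (1/24)[1*(3)*conj(3) + 6*(1)*conj(-1) + 3*(-1)*conj(-1) + 8*(0)*conj(0) + 6*(-1)*conj(1)]
      = (1/24)[(9) + (-6) + (3) + (0) + (-6)] = 0/24 = 0
Hence the multiplicities are chi_4: 1. Dimension check: dim(chi_5)*dim(chi_2) = 3*1 = 3 and sum (mult * dim) = 1*3 = 3.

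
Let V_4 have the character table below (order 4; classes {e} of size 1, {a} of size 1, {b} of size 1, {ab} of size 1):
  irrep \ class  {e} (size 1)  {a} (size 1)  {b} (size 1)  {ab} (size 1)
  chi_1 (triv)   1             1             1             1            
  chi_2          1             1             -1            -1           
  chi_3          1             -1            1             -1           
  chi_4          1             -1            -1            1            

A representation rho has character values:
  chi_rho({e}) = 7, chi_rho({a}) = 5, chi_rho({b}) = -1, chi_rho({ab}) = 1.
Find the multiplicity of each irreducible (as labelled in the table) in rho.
Multiplicities: chi_1: 3, chi_2: 3, chi_3: 0, chi_4: 1.

Solution. Use <chi_rho, chi> = (1/|G|) sum_C |C| * chi_rho(C) * conj(chi(C)) with |G| = 4 for each irreducible chi in the table:
  <chi_rho, chi_1> = (1/4)[1*(7)*conj(1) + 1*(5)*conj(1) + 1*(-1)*conj(1) + 1*(1)*conj(1)]
      = (1/4)[(7) + (5) + (-1) + (1)] = 12/4 = 3
  <chi_rho, chi_2> = (1/4)[1*(7)*conj(1) + 1*(5)*conj(1) + 1*(-1)*conj(-1) + 1*(1)*conj(-1)]
      = (1/4)[(7) + (5) + (1) + (-1)] = 12/4 = 3
  <chi_rho, chi_3> = (1/4)[1*(7)*conj(1) + 1*(5)*conj(-1) + 1*(-1)*conj(1) + 1*(1)*conj(-1)]
      = (1/4)[(7) + (-5) + (-1) + (-1)] = 0/4 = 0
  <chi_rho, chi_4> = (1/4)[1*(7)*conj(1) + 1*(5)*conj(-1) + 1*(-1)*conj(-1) + 1*(1)*conj(1)]
      = (1/4)[(7) + (-5) + (1) + (1)] = 4/4 = 1
Dimension check: dim(rho) = sum (mult * dim) = 3*1 + 3*1 + 0*1 + 1*1 = 7 = chi_rho(e) = 7.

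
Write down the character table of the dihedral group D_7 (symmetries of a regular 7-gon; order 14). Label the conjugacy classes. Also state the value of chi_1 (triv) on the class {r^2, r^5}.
Conjugacy classes: {e} of size 1, {r^1, r^6} of size 2, {r^2, r^5} of size 2, {r^3, r^4} of size 2, {s, sr, ..., sr^6} of size 7.
Character table:
  irrep \ class              {e} (size 1)  {r^1, r^6} (size 2)  {r^2, r^5} (size 2)  {r^3, r^4} (size 2)  {s, sr, ..., sr^6} (size 7)
  chi_1 (triv)               1             1                    1                    1                    1                          
  chi_2 (sign: r->1, s->-1)  1             1                    1                    1                    -1                         
  chi_3 (2d, j=1)            2             2*cos(2*pi/7)        -2*cos(3*pi/7)       -2*cos(pi/7)         0                          
  chi_4 (2d, j=2)            2             -2*cos(3*pi/7)       -2*cos(pi/7)         2*cos(2*pi/7)        0                          
  chi_5 (2d, j=3)            2             -2*cos(pi/7)         2*cos(2*pi/7)        -2*cos(3*pi/7)       0                          

Spot check: chi_1 (triv) on {r^2, r^5} = 1.

Justification: D_7 has order 2*7 = 14 with 5 conjugacy classes, hence 5 irreducibles. Sum of squared dims 1 + 1 + 4 + 4 + 4 = 14 = |G|. Linear characters come from the abelianisation; the 2-dimensional irreps have character r^k -> 2*cos(2*pi*j*k/7), reflections -> 0.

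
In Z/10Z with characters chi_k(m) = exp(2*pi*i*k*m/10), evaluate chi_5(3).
chi_5(3) = zeta_10^15 = -1

Argument: chi_5(3) = zeta_10^(5*3) = zeta_10^15. Since zeta_10^10 = 1, this equals zeta_10^5 = exp(2*pi*i*5/10) = -1.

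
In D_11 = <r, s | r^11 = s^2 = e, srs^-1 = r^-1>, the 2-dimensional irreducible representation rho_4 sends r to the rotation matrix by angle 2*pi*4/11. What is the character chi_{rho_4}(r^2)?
chi_{rho_4}(r^2) = 2*cos(2*pi*4*2/11) = -2*cos(5*pi/11)

Details: rho_4(r^2) is rotation by angle 2*pi*4*2/11, whose trace is 2*cos(2*pi*4*2/11) = -2*cos(5*pi/11).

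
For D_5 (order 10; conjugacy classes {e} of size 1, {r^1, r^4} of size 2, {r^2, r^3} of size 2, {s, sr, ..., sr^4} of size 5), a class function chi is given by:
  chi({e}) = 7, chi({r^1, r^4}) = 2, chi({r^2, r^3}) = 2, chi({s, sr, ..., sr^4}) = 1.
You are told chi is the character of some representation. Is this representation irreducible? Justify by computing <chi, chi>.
Not irreducible (reducible): <chi, chi> = 7 > 1.

Working: <chi, chi> = (1/|G|) sum_C |C| * |chi(C)|^2 = (1/10)[1*|7|^2 + 2*|2|^2 + 2*|2|^2 + 5*|1|^2]
  = (1/10)[(49) + (8) + (8) + (5)] = 70/10 = 7.
A character is irreducible iff <chi, chi> = 1, so this representation is reducible.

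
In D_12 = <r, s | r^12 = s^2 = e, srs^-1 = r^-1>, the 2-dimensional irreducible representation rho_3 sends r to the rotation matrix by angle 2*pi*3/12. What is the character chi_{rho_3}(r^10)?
chi_{rho_3}(r^10) = 2*cos(2*pi*3*10/12) = -2

Reasoning: rho_3(r^10) is rotation by angle 2*pi*3*10/12, whose trace is 2*cos(2*pi*3*10/12) = -2.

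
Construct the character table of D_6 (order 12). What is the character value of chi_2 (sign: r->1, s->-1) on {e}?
Conjugacy classes: {e} of size 1, {r^3} of size 1, {r^1, r^5} of size 2, {r^2, r^4} of size 2, {s, sr^2, ...} of size 3, {sr, sr^3, ...} of size 3.
Character table:
  irrep \ class              {e} (size 1)  {r^3} (size 1)  {r^1, r^5} (size 2)  {r^2, r^4} (size 2)  {s, sr^2, ...} (size 3)  {sr, sr^3, ...} (size 3)
  chi_1 (triv)               1             1               1                    1                    1                        1                       
  chi_2 (sign: r->1, s->-1)  1             1               1                    1                    -1                       -1                      
  chi_3 (r->-1, s->1)        1             -1              -1                   1                    1                        -1                      
  chi_4 (r->-1, s->-1)       1             -1              -1                   1                    -1                       1                       
  chi_5 (2d, j=1)            2             -2              1                    -1                   0                        0                       
  chi_6 (2d, j=2)            2             2               -1                   -1                   0                        0                       

Spot check: chi_2 (sign: r->1, s->-1) on {e} = 1.

Solution. D_6 has order 2*6 = 12 with 6 conjugacy classes, hence 6 irreducibles. Sum of squared dims 1 + 1 + 1 + 1 + 4 + 4 = 12 = |G|. Linear characters come from the abelianisation; the 2-dimensional irreps have character r^k -> 2*cos(2*pi*j*k/6), reflections -> 0.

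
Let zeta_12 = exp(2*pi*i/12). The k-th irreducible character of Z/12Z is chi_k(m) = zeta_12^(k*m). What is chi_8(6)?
chi_8(6) = zeta_12^48 = 1

Justification: chi_8(6) = zeta_12^(8*6) = zeta_12^48. Since zeta_12^12 = 1, this equals zeta_12^0 = exp(2*pi*i*0/12) = 1.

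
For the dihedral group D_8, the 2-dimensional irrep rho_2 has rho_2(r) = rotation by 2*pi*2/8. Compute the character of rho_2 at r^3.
chi_{rho_2}(r^3) = 2*cos(2*pi*2*3/8) = 0

Proof sketch: rho_2(r^3) is rotation by angle 2*pi*2*3/8, whose trace is 2*cos(2*pi*2*3/8) = 0.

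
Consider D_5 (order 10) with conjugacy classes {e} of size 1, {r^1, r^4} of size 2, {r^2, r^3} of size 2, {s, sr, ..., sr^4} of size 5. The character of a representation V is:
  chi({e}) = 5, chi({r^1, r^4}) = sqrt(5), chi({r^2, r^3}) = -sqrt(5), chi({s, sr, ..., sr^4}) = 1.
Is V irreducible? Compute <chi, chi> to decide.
Not irreducible (reducible): <chi, chi> = 5 > 1.

Proof sketch: <chi, chi> = (1/|G|) sum_C |C| * |chi(C)|^2 = (1/10)[1*|5|^2 + 2*|sqrt(5)|^2 + 2*|-sqrt(5)|^2 + 5*|1|^2]
  = (1/10)[(25) + (10) + (10) + (5)] = 50/10 = 5.
A character is irreducible iff <chi, chi> = 1, so this representation is reducible.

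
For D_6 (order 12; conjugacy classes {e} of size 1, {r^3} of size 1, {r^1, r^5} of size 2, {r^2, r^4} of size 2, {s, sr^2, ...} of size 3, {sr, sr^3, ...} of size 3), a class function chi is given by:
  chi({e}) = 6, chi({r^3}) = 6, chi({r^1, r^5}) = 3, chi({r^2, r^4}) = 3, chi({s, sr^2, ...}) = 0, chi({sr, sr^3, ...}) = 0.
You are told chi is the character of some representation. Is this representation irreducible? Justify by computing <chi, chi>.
Not irreducible (reducible): <chi, chi> = 9 > 1.

Justification: <chi, chi> = (1/|G|) sum_C |C| * |chi(C)|^2 = (1/12)[1*|6|^2 + 1*|6|^2 + 2*|3|^2 + 2*|3|^2 + 3*|0|^2 + 3*|0|^2]
  = (1/12)[(36) + (36) + (18) + (18) + (0) + (0)] = 108/12 = 9.
A character is irreducible iff <chi, chi> = 1, so this representation is reducible.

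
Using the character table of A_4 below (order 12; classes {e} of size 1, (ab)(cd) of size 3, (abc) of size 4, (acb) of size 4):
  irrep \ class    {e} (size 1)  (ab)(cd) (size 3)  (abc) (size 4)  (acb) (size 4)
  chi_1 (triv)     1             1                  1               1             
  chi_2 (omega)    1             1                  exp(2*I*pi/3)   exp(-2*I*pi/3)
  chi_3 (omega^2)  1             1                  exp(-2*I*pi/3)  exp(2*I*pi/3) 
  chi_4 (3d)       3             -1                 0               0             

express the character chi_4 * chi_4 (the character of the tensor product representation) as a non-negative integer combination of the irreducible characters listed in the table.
chi_4 tensor chi_4 = chi_1 + chi_2 + chi_3 + 2*chi_4 (all other irreducibles have multiplicity 0).

Why: The character of a tensor product is the pointwise product (chi_4 * chi_4)(C) = chi_4(C) * chi_4(C):
  {e}: (3)*(3), (ab)(cd): (-1)*(-1), (abc): (0)*(0), (acb): (0)*(0)
so (chi_4 * chi_4) takes values
  {e} -> 9, (ab)(cd) -> 1, (abc) -> 0, (acb) -> 0.
Now take the inner product of this character with each irreducible chi from the table, <chi_4*chi_4, chi> = (1/12) sum_C |C| (chi_4*chi_4)(C) conj(chi(C)):
  <chi_4*chi_4, chi_1> = (1/12)[1*(9)*conj(1) + 3*(1)*conj(1) + 4*(0)*conj(1) + 4*(0)*conj(1)]
      = (1/12)[(9) + (3) + (0) + (0)] = 12/12 = 1
  <chi_4*chi_4, chi_2> = (1/12)[1*(9)*conj(1) + 3*(1)*conj(1) + 4*(0)*conj(exp(2*I*pi/3)) + 4*(0)*conj(exp(-2*I*pi/3))]
      = (1/12)[(9) + (3) + (0) + (0)] = 12/12 = 1
  <chi_4*chi_4, chi_3> = (1/12)[1*(9)*conj(1) + 3*(1)*conj(1) + 4*(0)*conj(exp(-2*I*pi/3)) + 4*(0)*conj(exp(2*I*pi/3))]
      = (1/12)[(9) + (3) + (0) + (0)] = 12/12 = 1
  <chi_4*chi_4, chi_4> = (1/12)[1*(9)*conj(3) + 3*(1)*conj(-1) + 4*(0)*conj(0) + 4*(0)*conj(0)]
      = (1/12)[(27) + (-3) + (0) + (0)] = 24/12 = 2
(Exp terms are combined using exp(i*s)*conj(exp(i*t)) = exp(i*(s-t)), and sums of them are collapsed using the identity that for every m > 1 the m distinct m-th roots of unity sum to 0, e.g. 1 + exp(2*I*pi/3) + exp(-2*I*pi/3) = 0.)
Hence the multiplicities are chi_1: 1, chi_2: 1, chi_3: 1, chi_4: 2. Dimension check: dim(chi_4)*dim(chi_4) = 3*3 = 9 and sum (mult * dim) = 1*1 + 1*1 + 1*1 + 2*3 = 9.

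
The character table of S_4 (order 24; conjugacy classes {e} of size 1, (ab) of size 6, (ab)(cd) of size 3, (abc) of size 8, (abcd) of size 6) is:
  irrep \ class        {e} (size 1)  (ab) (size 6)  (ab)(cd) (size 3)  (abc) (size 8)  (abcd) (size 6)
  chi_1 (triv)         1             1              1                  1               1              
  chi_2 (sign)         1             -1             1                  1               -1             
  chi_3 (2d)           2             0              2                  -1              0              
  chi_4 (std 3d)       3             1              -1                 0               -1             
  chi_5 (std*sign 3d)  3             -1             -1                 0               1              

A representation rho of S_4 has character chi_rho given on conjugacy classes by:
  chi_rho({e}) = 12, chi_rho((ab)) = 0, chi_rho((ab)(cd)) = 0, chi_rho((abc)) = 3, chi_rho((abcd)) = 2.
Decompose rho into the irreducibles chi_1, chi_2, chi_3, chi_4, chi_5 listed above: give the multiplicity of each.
Multiplicities: chi_1: 2, chi_2: 1, chi_3: 0, chi_4: 1, chi_5: 2.

Argument: Use <chi_rho, chi> = (1/|G|) sum_C |C| * chi_rho(C) * conj(chi(C)) with |G| = 24 for each irreducible chi in the table:
  <chi_rho, chi_1> = (1/24)[1*(12)*conj(1) + 6*(0)*conj(1) + 3*(0)*conj(1) + 8*(3)*conj(1) + 6*(2)*conj(1)]
      = (1/24)[(12) + (0) + (0) + (24) + (12)] = 48/24 = 2
  <chi_rho, chi_2> = (1/24)[1*(12)*conj(1) + 6*(0)*conj(-1) + 3*(0)*conj(1) + 8*(3)*conj(1) + 6*(2)*conj(-1)]
      = (1/24)[(12) + (0) + (0) + (24) + (-12)] = 24/24 = 1
  <chi_rho, chi_3> = (1/24)[1*(12)*conj(2) + 6*(0)*conj(0) + 3*(0)*conj(2) + 8*(3)*conj(-1) + 6*(2)*conj(0)]
      = (1/24)[(24) + (0) + (0) + (-24) + (0)] = 0/24 = 0
  <chi_rho, chi_4> = (1/24)[1*(12)*conj(3) + 6*(0)*conj(1) + 3*(0)*conj(-1) + 8*(3)*conj(0) + 6*(2)*conj(-1)]
      = (1/24)[(36) + (0) + (0) + (0) + (-12)] = 24/24 = 1
  <chi_rho, chi_5> = (1/24)[1*(12)*conj(3) + 6*(0)*conj(-1) + 3*(0)*conj(-1) + 8*(3)*conj(0) + 6*(2)*conj(1)]
      = (1/24)[(36) + (0) + (0) + (0) + (12)] = 48/24 = 2
Dimension check: dim(rho) = sum (mult * dim) = 2*1 + 1*1 + 0*2 + 1*3 + 2*3 = 12 = chi_rho(e) = 12.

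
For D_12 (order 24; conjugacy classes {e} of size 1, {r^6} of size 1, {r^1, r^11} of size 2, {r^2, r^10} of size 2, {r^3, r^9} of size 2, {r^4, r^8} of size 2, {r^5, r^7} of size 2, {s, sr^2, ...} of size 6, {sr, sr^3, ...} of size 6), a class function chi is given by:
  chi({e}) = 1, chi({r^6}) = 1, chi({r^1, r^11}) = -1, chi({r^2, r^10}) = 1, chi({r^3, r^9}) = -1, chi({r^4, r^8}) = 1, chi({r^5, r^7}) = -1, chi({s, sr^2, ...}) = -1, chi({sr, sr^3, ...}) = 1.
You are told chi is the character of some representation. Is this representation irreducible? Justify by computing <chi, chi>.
Irreducible: <chi, chi> = 1.

Justification: <chi, chi> = (1/|G|) sum_C |C| * |chi(C)|^2 = (1/24)[1*|1|^2 + 1*|1|^2 + 2*|-1|^2 + 2*|1|^2 + 2*|-1|^2 + 2*|1|^2 + 2*|-1|^2 + 6*|-1|^2 + 6*|1|^2]
  = (1/24)[(1) + (1) + (2) + (2) + (2) + (2) + (2) + (6) + (6)] = 24/24 = 1.
A character is irreducible iff <chi, chi> = 1, so this representation is irreducible.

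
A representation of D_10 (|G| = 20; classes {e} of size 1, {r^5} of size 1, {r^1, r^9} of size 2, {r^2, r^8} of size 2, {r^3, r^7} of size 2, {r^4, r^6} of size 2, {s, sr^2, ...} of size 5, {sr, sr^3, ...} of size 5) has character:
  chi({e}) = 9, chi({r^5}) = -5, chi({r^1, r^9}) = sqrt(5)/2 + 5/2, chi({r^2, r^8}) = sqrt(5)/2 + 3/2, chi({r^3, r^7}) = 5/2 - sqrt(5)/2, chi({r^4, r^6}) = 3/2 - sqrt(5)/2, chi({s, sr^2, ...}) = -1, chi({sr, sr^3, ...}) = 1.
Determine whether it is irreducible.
Not irreducible (reducible): <chi, chi> = 8 > 1.

Argument: <chi, chi> = (1/|G|) sum_C |C| * |chi(C)|^2 = (1/20)[1*|9|^2 + 1*|-5|^2 + 2*|sqrt(5)/2 + 5/2|^2 + 2*|sqrt(5)/2 + 3/2|^2 + 2*|5/2 - sqrt(5)/2|^2 + 2*|3/2 - sqrt(5)/2|^2 + 5*|-1|^2 + 5*|1|^2]
  = (1/20)[(81) + (25) + (5*sqrt(5) + 15) + (3*sqrt(5) + 7) + (15 - 5*sqrt(5)) + (7 - 3*sqrt(5)) + (5) + (5)] = 160/20 = 8.
A character is irreducible iff <chi, chi> = 1, so this representation is reducible.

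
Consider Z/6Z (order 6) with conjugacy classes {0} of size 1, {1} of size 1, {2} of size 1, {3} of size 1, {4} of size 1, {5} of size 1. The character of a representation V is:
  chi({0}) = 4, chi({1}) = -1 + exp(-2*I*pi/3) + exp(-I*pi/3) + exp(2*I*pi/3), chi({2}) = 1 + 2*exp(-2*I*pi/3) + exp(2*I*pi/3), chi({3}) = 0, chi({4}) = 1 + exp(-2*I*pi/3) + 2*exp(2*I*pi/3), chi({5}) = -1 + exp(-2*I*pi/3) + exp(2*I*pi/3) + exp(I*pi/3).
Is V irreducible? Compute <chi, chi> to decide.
Not irreducible (reducible): <chi, chi> = 4 > 1.

Argument: <chi, chi> = (1/|G|) sum_C |C| * |chi(C)|^2 = (1/6)[1*|4|^2 + 1*|-1 + exp(-2*I*pi/3) + exp(-I*pi/3) + exp(2*I*pi/3)|^2 + 1*|1 + 2*exp(-2*I*pi/3) + exp(2*I*pi/3)|^2 + 1*|0|^2 + 1*|1 + exp(-2*I*pi/3) + 2*exp(2*I*pi/3)|^2 + 1*|-1 + exp(-2*I*pi/3) + exp(2*I*pi/3) + exp(I*pi/3)|^2]
  = (1/6)[(16) + (3) + (1) + (0) + (1) + (3)] = 24/6 = 4.
(Exp terms are combined using exp(i*s)*conj(exp(i*t)) = exp(i*(s-t)), and sums of them are collapsed using the identity that for every m > 1 the m distinct m-th roots of unity sum to 0, e.g. 1 + exp(2*I*pi/3) + exp(-2*I*pi/3) = 0.)
A character is irreducible iff <chi, chi> = 1, so this representation is reducible.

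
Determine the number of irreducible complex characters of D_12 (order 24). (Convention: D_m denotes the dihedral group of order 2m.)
9

Proof sketch: The number of irreducible complex representations of a finite group equals its number of conjugacy classes. D_12 has 9 conjugacy classes (n/2 + 3 for n even), so D_12 (order 24) has exactly 9 irreducible complex representations.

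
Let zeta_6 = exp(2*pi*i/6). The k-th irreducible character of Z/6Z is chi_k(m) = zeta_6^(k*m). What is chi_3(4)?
chi_3(4) = zeta_6^12 = 1

Proof sketch: chi_3(4) = zeta_6^(3*4) = zeta_6^12. Since zeta_6^6 = 1, this equals zeta_6^0 = exp(2*pi*i*0/6) = 1.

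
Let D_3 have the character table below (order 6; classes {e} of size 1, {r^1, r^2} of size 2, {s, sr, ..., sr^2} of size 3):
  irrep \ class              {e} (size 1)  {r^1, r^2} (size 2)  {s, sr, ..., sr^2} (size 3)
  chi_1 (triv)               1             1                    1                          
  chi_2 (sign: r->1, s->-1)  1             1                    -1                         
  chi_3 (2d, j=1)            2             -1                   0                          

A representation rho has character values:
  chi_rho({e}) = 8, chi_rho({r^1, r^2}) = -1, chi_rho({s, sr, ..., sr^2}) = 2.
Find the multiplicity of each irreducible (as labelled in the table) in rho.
Multiplicities: chi_1: 2, chi_2: 0, chi_3: 3.

Solution. Use <chi_rho, chi> = (1/|G|) sum_C |C| * chi_rho(C) * conj(chi(C)) with |G| = 6 for each irreducible chi in the table:
  <chi_rho, chi_1> = (1/6)[1*(8)*conj(1) + 2*(-1)*conj(1) + 3*(2)*conj(1)]
      = (1/6)[(8) + (-2) + (6)] = 12/6 = 2
  <chi_rho, chi_2> = (1/6)[1*(8)*conj(1) + 2*(-1)*conj(1) + 3*(2)*conj(-1)]
      = (1/6)[(8) + (-2) + (-6)] = 0/6 = 0
  <chi_rho, chi_3> = (1/6)[1*(8)*conj(2) + 2*(-1)*conj(-1) + 3*(2)*conj(0)]
      = (1/6)[(16) + (2) + (0)] = 18/6 = 3
Dimension check: dim(rho) = sum (mult * dim) = 2*1 + 0*1 + 3*2 = 8 = chi_rho(e) = 8.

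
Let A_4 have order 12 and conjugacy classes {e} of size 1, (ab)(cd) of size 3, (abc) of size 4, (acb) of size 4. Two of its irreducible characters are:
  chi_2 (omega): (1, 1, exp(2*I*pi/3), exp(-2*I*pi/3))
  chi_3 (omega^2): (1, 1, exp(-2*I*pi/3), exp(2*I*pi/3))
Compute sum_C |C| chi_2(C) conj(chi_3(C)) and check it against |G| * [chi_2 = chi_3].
Sum = 0; so <chi_2, chi_3> = 0 (distinct irreducibles are orthogonal).

Derivation: Compute term by term over conjugacy classes (|C| * chi_2(C) * conj(chi_3(C))):
  1*(1)*conj(1) + 3*(1)*conj(1) + 4*(exp(2*I*pi/3))*conj(exp(-2*I*pi/3)) + 4*(exp(-2*I*pi/3))*conj(exp(2*I*pi/3))
  = (1) + (3) + (4*exp(-2*I*pi/3)) + (4*exp(2*I*pi/3))
  = 0.
(Exp terms are combined using exp(i*s)*conj(exp(i*t)) = exp(i*(s-t)), and sums of them are collapsed using the identity that for every m > 1 the m distinct m-th roots of unity sum to 0, e.g. 1 + exp(2*I*pi/3) + exp(-2*I*pi/3) = 0.)
Dividing by |G| = 12 gives 0/12 = 0, matching the row-orthogonality relation <chi_2, chi_3> = [chi_2 = chi_3].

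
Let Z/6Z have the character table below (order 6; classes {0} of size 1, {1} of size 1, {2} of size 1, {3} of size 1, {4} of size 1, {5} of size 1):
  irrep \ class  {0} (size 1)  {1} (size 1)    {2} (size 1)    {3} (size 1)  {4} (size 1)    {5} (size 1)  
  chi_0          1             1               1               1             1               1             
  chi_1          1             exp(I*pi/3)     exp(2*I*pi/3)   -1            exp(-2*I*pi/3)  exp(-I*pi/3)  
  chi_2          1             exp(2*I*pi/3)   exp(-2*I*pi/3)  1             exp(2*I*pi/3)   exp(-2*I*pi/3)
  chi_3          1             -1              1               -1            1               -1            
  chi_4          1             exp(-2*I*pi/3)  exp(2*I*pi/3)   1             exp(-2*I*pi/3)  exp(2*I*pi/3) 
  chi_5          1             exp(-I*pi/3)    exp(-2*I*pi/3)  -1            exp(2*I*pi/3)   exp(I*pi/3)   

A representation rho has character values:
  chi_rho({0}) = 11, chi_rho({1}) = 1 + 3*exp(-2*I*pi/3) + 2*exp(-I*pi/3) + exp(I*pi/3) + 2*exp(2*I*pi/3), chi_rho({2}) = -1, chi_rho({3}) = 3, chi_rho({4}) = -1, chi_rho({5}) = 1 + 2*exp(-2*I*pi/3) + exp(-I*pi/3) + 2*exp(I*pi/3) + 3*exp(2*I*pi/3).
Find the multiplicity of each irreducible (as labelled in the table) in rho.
Multiplicities: chi_0: 2, chi_1: 1, chi_2: 2, chi_3: 1, chi_4: 3, chi_5: 2.

Details: Use <chi_rho, chi> = (1/|G|) sum_C |C| * chi_rho(C) * conj(chi(C)) with |G| = 6 for each irreducible chi in the table:
  <chi_rho, chi_0> = (1/6)[1*(11)*conj(1) + 1*(1 + 3*exp(-2*I*pi/3) + 2*exp(-I*pi/3) + exp(I*pi/3) + 2*exp(2*I*pi/3))*conj(1) + 1*(-1)*conj(1) + 1*(3)*conj(1) + 1*(-1)*conj(1) + 1*(1 + 2*exp(-2*I*pi/3) + exp(-I*pi/3) + 2*exp(I*pi/3) + 3*exp(2*I*pi/3))*conj(1)]
      = (1/6)[(11) + (1 + 3*exp(-2*I*pi/3) + 2*exp(-I*pi/3) + exp(I*pi/3) + 2*exp(2*I*pi/3)) + (-1) + (3) + (-1) + (1 + 2*exp(-2*I*pi/3) + exp(-I*pi/3) + 2*exp(I*pi/3) + 3*exp(2*I*pi/3))] = 12/6 = 2
  <chi_rho, chi_1> = (1/6)[1*(11)*conj(1) + 1*(1 + 3*exp(-2*I*pi/3) + 2*exp(-I*pi/3) + exp(I*pi/3) + 2*exp(2*I*pi/3))*conj(exp(I*pi/3)) + 1*(-1)*conj(exp(2*I*pi/3)) + 1*(3)*conj(-1) + 1*(-1)*conj(exp(-2*I*pi/3)) + 1*(1 + 2*exp(-2*I*pi/3) + exp(-I*pi/3) + 2*exp(I*pi/3) + 3*exp(2*I*pi/3))*conj(exp(-I*pi/3))]
      = (1/6)[(11) + (-2 + 2*exp(-2*I*pi/3) + exp(-I*pi/3) + 2*exp(I*pi/3)) + (4 + 3*exp(-2*I*pi/3) + 4*exp(2*I*pi/3)) + (-3) + (4 + 4*exp(-2*I*pi/3) + 3*exp(2*I*pi/3)) + (-2 + 2*exp(-I*pi/3) + exp(I*pi/3) + 2*exp(2*I*pi/3))] = 6/6 = 1
  <chi_rho, chi_2> = (1/6)[1*(11)*conj(1) + 1*(1 + 3*exp(-2*I*pi/3) + 2*exp(-I*pi/3) + exp(I*pi/3) + 2*exp(2*I*pi/3))*conj(exp(2*I*pi/3)) + 1*(-1)*conj(exp(-2*I*pi/3)) + 1*(3)*conj(1) + 1*(-1)*conj(exp(2*I*pi/3)) + 1*(1 + 2*exp(-2*I*pi/3) + exp(-I*pi/3) + 2*exp(I*pi/3) + 3*exp(2*I*pi/3))*conj(exp(-2*I*pi/3))]
      = (1/6)[(11) + (exp(-2*I*pi/3) + exp(-I*pi/3) + 3*exp(2*I*pi/3)) + (4 + 4*exp(-2*I*pi/3) + 3*exp(2*I*pi/3)) + (3) + (4 + 3*exp(-2*I*pi/3) + 4*exp(2*I*pi/3)) + (3*exp(-2*I*pi/3) + exp(2*I*pi/3) + exp(I*pi/3))] = 12/6 = 2
  <chi_rho, chi_3> = (1/6)[1*(11)*conj(1) + 1*(1 + 3*exp(-2*I*pi/3) + 2*exp(-I*pi/3) + exp(I*pi/3) + 2*exp(2*I*pi/3))*conj(-1) + 1*(-1)*conj(1) + 1*(3)*conj(-1) + 1*(-1)*conj(1) + 1*(1 + 2*exp(-2*I*pi/3) + exp(-I*pi/3) + 2*exp(I*pi/3) + 3*exp(2*I*pi/3))*conj(-1)]
      = (1/6)[(11) + (-1 - 2*exp(2*I*pi/3) - exp(I*pi/3) - 2*exp(-I*pi/3) - 3*exp(-2*I*pi/3)) + (-1) + (-3) + (-1) + (-1 - 3*exp(2*I*pi/3) - 2*exp(I*pi/3) - exp(-I*pi/3) - 2*exp(-2*I*pi/3))] = 6/6 = 1
  <chi_rho, chi_4> = (1/6)[1*(11)*conj(1) + 1*(1 + 3*exp(-2*I*pi/3) + 2*exp(-I*pi/3) + exp(I*pi/3) + 2*exp(2*I*pi/3))*conj(exp(-2*I*pi/3)) + 1*(-1)*conj(exp(2*I*pi/3)) + 1*(3)*conj(1) + 1*(-1)*conj(exp(-2*I*pi/3)) + 1*(1 + 2*exp(-2*I*pi/3) + exp(-I*pi/3) + 2*exp(I*pi/3) + 3*exp(2*I*pi/3))*conj(exp(2*I*pi/3))]
      = (1/6)[(11) + (2 + 2*exp(-2*I*pi/3) + exp(2*I*pi/3) + 2*exp(I*pi/3)) + (4 + 3*exp(-2*I*pi/3) + 4*exp(2*I*pi/3)) + (3) + (4 + 4*exp(-2*I*pi/3) + 3*exp(2*I*pi/3)) + (2 + 2*exp(-I*pi/3) + exp(-2*I*pi/3) + 2*exp(2*I*pi/3))] = 18/6 = 3
  <chi_rho, chi_5> = (1/6)[1*(11)*conj(1) + 1*(1 + 3*exp(-2*I*pi/3) + 2*exp(-I*pi/3) + exp(I*pi/3) + 2*exp(2*I*pi/3))*conj(exp(-I*pi/3)) + 1*(-1)*conj(exp(-2*I*pi/3)) + 1*(3)*conj(-1) + 1*(-1)*conj(exp(2*I*pi/3)) + 1*(1 + 2*exp(-2*I*pi/3) + exp(-I*pi/3) + 2*exp(I*pi/3) + 3*exp(2*I*pi/3))*conj(exp(I*pi/3))]
      = (1/6)[(11) + (3*exp(-I*pi/3) + exp(2*I*pi/3) + exp(I*pi/3)) + (4 + 4*exp(-2*I*pi/3) + 3*exp(2*I*pi/3)) + (-3) + (4 + 3*exp(-2*I*pi/3) + 4*exp(2*I*pi/3)) + (exp(-2*I*pi/3) + exp(-I*pi/3) + 3*exp(I*pi/3))] = 12/6 = 2
(Exp terms are combined using exp(i*s)*conj(exp(i*t)) = exp(i*(s-t)), and sums of them are collapsed using the identity that for every m > 1 the m distinct m-th roots of unity sum to 0, e.g. 1 + exp(2*I*pi/3) + exp(-2*I*pi/3) = 0.)
Dimension check: dim(rho) = sum (mult * dim) = 2*1 + 1*1 + 2*1 + 1*1 + 3*1 + 2*1 = 11 = chi_rho(e) = 11.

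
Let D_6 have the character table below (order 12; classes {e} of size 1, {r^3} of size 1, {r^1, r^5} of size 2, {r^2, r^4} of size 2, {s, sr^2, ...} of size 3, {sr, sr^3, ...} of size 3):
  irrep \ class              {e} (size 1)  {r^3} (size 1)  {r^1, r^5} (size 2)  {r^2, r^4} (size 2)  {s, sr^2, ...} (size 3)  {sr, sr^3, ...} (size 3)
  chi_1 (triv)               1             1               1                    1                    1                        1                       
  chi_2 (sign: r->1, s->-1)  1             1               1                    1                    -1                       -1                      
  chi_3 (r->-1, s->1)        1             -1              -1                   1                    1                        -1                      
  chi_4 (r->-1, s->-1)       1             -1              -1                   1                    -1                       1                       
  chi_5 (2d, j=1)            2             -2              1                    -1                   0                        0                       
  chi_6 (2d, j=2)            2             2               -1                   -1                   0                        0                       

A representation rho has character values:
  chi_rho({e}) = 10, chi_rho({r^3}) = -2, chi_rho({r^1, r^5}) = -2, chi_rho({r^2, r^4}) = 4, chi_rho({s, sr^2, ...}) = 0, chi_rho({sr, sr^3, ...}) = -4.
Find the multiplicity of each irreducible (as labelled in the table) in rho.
Multiplicities: chi_1: 0, chi_2: 2, chi_3: 3, chi_4: 1, chi_5: 1, chi_6: 1.

Use <chi_rho, chi> = (1/|G|) sum_C |C| * chi_rho(C) * conj(chi(C)) with |G| = 12 for each irreducible chi in the table:
  <chi_rho, chi_1> = (1/12)[1*(10)*conj(1) + 1*(-2)*conj(1) + 2*(-2)*conj(1) + 2*(4)*conj(1) + 3*(0)*conj(1) + 3*(-4)*conj(1)]
      = (1/12)[(10) + (-2) + (-4) + (8) + (0) + (-12)] = 0/12 = 0
  <chi_rho, chi_2> = (1/12)[1*(10)*conj(1) + 1*(-2)*conj(1) + 2*(-2)*conj(1) + 2*(4)*conj(1) + 3*(0)*conj(-1) + 3*(-4)*conj(-1)]
      = (1/12)[(10) + (-2) + (-4) + (8) + (0) + (12)] = 24/12 = 2
  <chi_rho, chi_3> = (1/12)[1*(10)*conj(1) + 1*(-2)*conj(-1) + 2*(-2)*conj(-1) + 2*(4)*conj(1) + 3*(0)*conj(1) + 3*(-4)*conj(-1)]
      = (1/12)[(10) + (2) + (4) + (8) + (0) + (12)] = 36/12 = 3
  <chi_rho, chi_4> = (1/12)[1*(10)*conj(1) + 1*(-2)*conj(-1) + 2*(-2)*conj(-1) + 2*(4)*conj(1) + 3*(0)*conj(-1) + 3*(-4)*conj(1)]
      = (1/12)[(10) + (2) + (4) + (8) + (0) + (-12)] = 12/12 = 1
  <chi_rho, chi_5> = (1/12)[1*(10)*conj(2) + 1*(-2)*conj(-2) + 2*(-2)*conj(1) + 2*(4)*conj(-1) + 3*(0)*conj(0) + 3*(-4)*conj(0)]
      = (1/12)[(20) + (4) + (-4) + (-8) + (0) + (0)] = 12/12 = 1
  <chi_rho, chi_6> = (1/12)[1*(10)*conj(2) + 1*(-2)*conj(2) + 2*(-2)*conj(-1) + 2*(4)*conj(-1) + 3*(0)*conj(0) + 3*(-4)*conj(0)]
      = (1/12)[(20) + (-4) + (4) + (-8) + (0) + (0)] = 12/12 = 1
Dimension check: dim(rho) = sum (mult * dim) = 0*1 + 2*1 + 3*1 + 1*1 + 1*2 + 1*2 = 10 = chi_rho(e) = 10.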